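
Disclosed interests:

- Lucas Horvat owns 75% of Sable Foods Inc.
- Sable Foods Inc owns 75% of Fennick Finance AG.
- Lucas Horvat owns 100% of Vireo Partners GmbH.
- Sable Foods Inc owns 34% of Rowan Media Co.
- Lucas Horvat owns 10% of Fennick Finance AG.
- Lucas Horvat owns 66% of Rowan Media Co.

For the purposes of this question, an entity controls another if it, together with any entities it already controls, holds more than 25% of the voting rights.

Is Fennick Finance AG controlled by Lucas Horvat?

Yes

Lucas holds 75% of Sable, so Lucas controls Sable.
Lucas and Sable together hold 10% + 75% = 85% of Fennick, so Lucas controls Fennick.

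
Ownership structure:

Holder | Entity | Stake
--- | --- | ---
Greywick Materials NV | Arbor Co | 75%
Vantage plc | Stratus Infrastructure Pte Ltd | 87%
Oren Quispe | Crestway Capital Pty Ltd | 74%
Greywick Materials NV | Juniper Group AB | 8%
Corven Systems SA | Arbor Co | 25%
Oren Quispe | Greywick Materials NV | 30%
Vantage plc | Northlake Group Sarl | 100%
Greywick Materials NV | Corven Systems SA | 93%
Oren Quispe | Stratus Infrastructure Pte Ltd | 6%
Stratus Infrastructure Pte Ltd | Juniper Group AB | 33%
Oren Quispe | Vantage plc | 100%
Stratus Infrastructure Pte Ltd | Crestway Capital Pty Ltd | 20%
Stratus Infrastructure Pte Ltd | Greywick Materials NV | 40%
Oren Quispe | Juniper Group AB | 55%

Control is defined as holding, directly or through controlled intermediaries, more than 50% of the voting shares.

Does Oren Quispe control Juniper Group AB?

Yes

Oren holds 100% of Vantage, so Oren controls Vantage.
Vantage and Oren together hold 87% + 6% = 93% of Stratus, so Oren controls Stratus.
Stratus and Oren together hold 40% + 30% = 70% of Greywick, so Oren controls Greywick.
Oren and Greywick and Stratus together hold 55% + 8% + 33% = 96% of Juniper, so Oren controls Juniper.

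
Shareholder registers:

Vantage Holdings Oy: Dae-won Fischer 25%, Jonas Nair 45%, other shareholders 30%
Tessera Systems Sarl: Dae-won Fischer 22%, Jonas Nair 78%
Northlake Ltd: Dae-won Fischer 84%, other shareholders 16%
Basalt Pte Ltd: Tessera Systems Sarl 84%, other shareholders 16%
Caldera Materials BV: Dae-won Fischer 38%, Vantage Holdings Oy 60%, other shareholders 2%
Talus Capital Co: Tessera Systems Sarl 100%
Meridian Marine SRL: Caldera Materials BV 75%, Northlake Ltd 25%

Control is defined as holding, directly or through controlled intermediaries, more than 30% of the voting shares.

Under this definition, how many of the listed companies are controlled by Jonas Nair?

6

Jonas holds 45% of Vantage, so Jonas controls Vantage.
Jonas holds 78% of Tessera, so Jonas controls Tessera.
Tessera holds 84% of Basalt, so Jonas controls Basalt.
Vantage holds 60% of Caldera, so Jonas controls Caldera.
Tessera holds 100% of Talus, so Jonas controls Talus.
Caldera holds 75% of Meridian, so Jonas controls Meridian.
No other company's threshold is met.
Jonas controls 6 companies.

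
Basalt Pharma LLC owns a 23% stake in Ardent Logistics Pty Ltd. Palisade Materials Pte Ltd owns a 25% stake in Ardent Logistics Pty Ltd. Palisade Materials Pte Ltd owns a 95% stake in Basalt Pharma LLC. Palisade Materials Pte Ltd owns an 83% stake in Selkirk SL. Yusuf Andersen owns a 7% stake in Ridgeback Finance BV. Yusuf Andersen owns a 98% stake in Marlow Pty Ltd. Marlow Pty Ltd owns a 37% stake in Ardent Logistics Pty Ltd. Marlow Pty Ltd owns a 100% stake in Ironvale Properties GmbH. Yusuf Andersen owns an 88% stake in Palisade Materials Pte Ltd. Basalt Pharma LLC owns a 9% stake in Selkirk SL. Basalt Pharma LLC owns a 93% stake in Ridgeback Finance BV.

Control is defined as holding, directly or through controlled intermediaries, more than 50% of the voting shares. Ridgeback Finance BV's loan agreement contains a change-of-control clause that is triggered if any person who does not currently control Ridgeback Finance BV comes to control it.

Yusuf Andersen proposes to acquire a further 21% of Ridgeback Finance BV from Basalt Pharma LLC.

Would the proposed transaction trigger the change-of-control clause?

No

The purchase adds only to Yusuf's holdings (Basalt's stake shrinks), so Yusuf is the only person who could newly come to control Ridgeback.
Yusuf holds 88% of Palisade, so Yusuf controls Palisade.
Palisade holds 95% of Basalt, so Yusuf controls Basalt.
Yusuf and Basalt together hold 7% + 93% = 100% of Ridgeback, so Yusuf controls Ridgeback.
So Yusuf already controls Ridgeback before the transaction.
After the purchase, Yusuf's direct stake in Ridgeback rises to 7% + 21% = 28%, and Basalt's stake falls to 72%.
Yusuf controlled Ridgeback already, so this is not a new person acquiring control; every other person's position is unchanged or reduced.
No new person acquires control, so the clause is not triggered.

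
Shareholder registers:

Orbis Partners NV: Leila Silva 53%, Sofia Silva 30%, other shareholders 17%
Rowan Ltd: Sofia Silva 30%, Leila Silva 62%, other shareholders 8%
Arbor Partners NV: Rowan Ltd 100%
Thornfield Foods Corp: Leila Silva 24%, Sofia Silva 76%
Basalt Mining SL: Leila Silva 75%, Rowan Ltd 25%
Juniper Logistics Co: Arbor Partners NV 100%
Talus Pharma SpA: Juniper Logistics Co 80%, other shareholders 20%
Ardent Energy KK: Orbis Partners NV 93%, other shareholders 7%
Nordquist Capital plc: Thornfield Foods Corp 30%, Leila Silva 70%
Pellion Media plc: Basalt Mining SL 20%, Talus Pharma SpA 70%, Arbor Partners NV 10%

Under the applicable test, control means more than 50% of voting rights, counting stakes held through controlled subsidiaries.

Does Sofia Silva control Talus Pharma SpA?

Sofia holds 76% of Thornfield, so Sofia controls Thornfield.
Neither Sofia nor any entity Sofia controls holds any voting interest in Talus.
So Sofia does not control Talus.

No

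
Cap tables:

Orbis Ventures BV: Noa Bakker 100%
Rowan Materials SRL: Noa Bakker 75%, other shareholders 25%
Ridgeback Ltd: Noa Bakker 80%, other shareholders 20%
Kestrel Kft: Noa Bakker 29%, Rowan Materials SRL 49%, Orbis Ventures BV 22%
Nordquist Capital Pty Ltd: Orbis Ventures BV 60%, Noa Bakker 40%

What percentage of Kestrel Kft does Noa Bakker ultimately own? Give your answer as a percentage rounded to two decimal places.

Noa reaches Kestrel along 3 paths.
Direct stake: 29% = 29%.
Via Rowan: 75% × 49% = 36.75%.
Via Orbis: 100% × 22% = 22%.
Total: 29% + 36.75% + 22% = 87.75%.

87.75%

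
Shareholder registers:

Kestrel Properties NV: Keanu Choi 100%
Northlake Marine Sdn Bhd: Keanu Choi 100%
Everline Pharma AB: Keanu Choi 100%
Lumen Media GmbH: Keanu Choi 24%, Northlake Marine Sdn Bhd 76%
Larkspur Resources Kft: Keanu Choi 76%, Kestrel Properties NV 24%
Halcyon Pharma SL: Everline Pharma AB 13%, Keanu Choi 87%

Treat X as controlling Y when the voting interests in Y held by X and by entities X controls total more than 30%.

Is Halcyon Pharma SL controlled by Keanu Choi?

Keanu holds 100% of Everline, so Keanu controls Everline.
Everline and Keanu together hold 13% + 87% = 100% of Halcyon, so Keanu controls Halcyon.

Yes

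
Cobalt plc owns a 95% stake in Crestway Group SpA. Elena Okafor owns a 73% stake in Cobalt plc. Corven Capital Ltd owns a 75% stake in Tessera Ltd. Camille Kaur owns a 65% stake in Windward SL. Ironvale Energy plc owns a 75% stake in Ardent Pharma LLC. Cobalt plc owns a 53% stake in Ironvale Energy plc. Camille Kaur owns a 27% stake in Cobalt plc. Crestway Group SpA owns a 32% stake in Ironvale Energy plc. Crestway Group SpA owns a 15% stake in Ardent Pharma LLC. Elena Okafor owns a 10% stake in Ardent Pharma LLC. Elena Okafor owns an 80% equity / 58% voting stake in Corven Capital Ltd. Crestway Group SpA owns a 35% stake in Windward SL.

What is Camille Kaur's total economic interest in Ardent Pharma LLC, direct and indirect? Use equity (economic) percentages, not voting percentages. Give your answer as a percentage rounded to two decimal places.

Camille reaches Ardent along 3 paths.
Via Cobalt → Crestway → Ironvale: 27% × 95% × 32% × 75% = 6.156%.
Via Cobalt → Ironvale: 27% × 53% × 75% = 10.7325%.
Via Cobalt → Crestway: 27% × 95% × 15% = 3.8475%.
Total: 6.156% + 10.7325% + 3.8475% = 20.736%.
Rounded: 20.74%.

20.74%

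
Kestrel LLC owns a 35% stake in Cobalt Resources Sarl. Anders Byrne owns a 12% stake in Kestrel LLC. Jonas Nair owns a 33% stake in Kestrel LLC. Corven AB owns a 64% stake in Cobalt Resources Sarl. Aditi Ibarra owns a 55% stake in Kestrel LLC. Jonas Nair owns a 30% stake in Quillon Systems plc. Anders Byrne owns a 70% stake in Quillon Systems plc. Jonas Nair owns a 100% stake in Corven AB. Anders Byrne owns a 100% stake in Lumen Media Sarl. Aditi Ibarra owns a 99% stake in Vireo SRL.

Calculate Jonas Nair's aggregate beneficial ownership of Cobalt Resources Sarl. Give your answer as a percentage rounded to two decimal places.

75.55%

Jonas reaches Cobalt along 2 paths.
Via Kestrel: 33% × 35% = 11.55%.
Via Corven: 100% × 64% = 64%.
Total: 11.55% + 64% = 75.55%.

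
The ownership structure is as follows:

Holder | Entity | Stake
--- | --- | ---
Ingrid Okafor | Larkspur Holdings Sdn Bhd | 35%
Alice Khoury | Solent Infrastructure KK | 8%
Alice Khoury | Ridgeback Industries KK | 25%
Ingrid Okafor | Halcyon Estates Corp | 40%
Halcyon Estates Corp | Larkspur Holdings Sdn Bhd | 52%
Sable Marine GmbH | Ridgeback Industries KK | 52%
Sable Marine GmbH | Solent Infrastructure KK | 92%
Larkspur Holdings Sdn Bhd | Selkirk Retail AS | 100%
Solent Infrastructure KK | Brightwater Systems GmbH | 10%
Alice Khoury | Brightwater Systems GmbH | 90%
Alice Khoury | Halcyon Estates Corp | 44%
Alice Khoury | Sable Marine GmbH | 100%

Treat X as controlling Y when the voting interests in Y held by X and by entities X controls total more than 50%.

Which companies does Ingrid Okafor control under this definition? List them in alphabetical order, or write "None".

None

Ingrid's largest direct stake is 40% in Halcyon, which does not meet the threshold.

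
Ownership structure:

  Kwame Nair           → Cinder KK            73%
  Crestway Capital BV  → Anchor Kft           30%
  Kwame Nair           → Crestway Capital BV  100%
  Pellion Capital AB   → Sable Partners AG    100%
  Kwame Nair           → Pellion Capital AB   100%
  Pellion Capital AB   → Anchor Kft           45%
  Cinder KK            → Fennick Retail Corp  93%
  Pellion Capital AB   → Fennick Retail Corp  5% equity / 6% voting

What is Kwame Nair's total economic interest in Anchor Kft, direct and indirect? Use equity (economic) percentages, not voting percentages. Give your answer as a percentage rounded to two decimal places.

75.00%

Kwame reaches Anchor along 2 paths.
Via Pellion: 100% × 45% = 45%.
Via Crestway: 100% × 30% = 30%.
Total: 45% + 30% = 75%.
Rounded: 75.00%.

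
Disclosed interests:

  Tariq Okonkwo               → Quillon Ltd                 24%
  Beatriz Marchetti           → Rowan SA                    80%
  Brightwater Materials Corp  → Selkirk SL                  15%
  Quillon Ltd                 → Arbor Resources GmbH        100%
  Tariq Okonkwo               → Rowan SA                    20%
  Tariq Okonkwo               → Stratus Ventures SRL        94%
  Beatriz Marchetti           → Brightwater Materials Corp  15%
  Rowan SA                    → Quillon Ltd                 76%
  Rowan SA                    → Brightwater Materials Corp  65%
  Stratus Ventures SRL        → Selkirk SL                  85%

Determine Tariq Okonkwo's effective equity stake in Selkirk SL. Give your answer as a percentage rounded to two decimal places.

81.85%

Tariq reaches Selkirk along 2 paths.
Via Rowan → Brightwater: 20% × 65% × 15% = 1.95%.
Via Stratus: 94% × 85% = 79.9%.
Total: 1.95% + 79.9% = 81.85%.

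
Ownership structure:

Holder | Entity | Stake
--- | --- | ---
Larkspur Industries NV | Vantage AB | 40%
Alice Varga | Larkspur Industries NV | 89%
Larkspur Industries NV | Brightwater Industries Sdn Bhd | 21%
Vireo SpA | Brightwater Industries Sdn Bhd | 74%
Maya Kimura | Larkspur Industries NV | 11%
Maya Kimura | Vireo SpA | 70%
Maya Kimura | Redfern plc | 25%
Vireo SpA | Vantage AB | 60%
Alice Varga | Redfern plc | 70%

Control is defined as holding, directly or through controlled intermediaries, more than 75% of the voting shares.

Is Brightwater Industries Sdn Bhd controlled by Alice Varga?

No

Alice holds 89% of Larkspur, so Alice controls Larkspur.
In Brightwater, Alice's side holds only 21%, not > 75%.
So Alice does not control Brightwater.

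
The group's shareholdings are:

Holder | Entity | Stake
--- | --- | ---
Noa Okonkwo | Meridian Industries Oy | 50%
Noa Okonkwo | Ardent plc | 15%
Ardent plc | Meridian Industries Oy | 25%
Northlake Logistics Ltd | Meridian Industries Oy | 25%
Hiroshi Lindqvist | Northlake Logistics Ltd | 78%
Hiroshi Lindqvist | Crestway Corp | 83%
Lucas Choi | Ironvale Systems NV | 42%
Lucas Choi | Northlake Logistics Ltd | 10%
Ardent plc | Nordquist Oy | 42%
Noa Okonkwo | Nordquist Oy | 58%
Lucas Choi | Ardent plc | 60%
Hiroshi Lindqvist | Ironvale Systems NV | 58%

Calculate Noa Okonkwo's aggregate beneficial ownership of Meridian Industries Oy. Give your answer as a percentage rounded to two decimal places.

Noa reaches Meridian along 2 paths.
Via Ardent: 15% × 25% = 3.75%.
Direct stake: 50% = 50%.
Total: 3.75% + 50% = 53.75%.

53.75%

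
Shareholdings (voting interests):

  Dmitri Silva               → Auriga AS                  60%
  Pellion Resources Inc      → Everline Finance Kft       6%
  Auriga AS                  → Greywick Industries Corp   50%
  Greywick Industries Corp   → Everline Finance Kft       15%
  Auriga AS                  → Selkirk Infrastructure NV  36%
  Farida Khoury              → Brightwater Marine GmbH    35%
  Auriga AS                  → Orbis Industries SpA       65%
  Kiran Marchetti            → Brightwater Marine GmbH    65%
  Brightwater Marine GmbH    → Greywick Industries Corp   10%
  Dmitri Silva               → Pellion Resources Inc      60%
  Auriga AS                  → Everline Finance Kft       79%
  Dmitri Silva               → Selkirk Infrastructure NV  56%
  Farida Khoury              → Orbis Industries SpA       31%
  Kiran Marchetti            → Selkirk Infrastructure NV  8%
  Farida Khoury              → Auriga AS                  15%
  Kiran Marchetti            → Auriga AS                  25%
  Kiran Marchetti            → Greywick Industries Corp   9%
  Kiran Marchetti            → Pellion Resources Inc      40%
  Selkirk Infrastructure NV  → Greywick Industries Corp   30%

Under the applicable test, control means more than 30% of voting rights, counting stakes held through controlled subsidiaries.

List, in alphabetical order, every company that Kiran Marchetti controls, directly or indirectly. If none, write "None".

Brightwater Marine GmbH, Pellion Resources Inc

Kiran holds 65% of Brightwater, so Kiran controls Brightwater.
Kiran holds 40% of Pellion, so Kiran controls Pellion.
No other company's threshold is met.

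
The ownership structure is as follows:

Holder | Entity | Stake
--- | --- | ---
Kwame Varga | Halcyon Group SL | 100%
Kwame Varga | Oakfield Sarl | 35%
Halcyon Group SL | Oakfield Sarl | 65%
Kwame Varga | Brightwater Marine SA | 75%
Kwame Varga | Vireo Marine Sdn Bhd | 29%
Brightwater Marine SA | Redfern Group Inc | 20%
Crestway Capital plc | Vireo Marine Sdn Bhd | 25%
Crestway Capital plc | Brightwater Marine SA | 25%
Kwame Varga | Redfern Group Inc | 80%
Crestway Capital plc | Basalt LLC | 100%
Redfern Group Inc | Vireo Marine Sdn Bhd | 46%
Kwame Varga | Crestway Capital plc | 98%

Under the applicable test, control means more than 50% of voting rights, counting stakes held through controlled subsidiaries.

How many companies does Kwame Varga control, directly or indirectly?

7

Kwame holds 98% of Crestway, so Kwame controls Crestway.
Kwame holds 100% of Halcyon, so Kwame controls Halcyon.
Crestway and Kwame together hold 25% + 75% = 100% of Brightwater, so Kwame controls Brightwater.
Kwame and Brightwater together hold 80% + 20% = 100% of Redfern, so Kwame controls Redfern.
Crestway holds 100% of Basalt, so Kwame controls Basalt.
Kwame and Halcyon together hold 35% + 65% = 100% of Oakfield, so Kwame controls Oakfield.
Kwame and Crestway and Redfern together hold 29% + 25% + 46% = 100% of Vireo, so Kwame controls Vireo.
Kwame controls 7 companies.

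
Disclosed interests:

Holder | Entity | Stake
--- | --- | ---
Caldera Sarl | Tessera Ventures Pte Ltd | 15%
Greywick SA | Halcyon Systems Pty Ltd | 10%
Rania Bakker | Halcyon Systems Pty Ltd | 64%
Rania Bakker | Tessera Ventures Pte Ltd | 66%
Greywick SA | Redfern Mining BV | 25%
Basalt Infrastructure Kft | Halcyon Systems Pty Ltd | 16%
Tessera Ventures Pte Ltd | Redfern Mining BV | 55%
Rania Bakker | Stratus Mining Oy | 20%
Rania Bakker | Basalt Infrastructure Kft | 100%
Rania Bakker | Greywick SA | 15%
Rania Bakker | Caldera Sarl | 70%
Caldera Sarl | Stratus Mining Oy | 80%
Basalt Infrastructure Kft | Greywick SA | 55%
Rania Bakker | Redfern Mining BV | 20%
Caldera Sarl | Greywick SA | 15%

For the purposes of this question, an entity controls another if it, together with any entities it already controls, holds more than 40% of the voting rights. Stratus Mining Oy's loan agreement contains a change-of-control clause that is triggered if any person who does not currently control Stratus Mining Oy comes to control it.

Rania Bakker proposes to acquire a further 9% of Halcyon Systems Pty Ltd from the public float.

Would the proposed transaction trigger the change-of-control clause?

No

The purchase changes only Rania's holdings, so Rania is the only person who could newly come to control Stratus.
Rania holds 70% of Caldera, so Rania controls Caldera.
Rania and Caldera together hold 20% + 80% = 100% of Stratus, so Rania controls Stratus.
So Rania already controls Stratus before the transaction.
After the purchase, Rania's direct stake in Halcyon rises to 64% + 9% = 73%.
Rania controlled Stratus already, so this is not a new person acquiring control; every other person's position is unchanged or reduced.
No new person acquires control, so the clause is not triggered.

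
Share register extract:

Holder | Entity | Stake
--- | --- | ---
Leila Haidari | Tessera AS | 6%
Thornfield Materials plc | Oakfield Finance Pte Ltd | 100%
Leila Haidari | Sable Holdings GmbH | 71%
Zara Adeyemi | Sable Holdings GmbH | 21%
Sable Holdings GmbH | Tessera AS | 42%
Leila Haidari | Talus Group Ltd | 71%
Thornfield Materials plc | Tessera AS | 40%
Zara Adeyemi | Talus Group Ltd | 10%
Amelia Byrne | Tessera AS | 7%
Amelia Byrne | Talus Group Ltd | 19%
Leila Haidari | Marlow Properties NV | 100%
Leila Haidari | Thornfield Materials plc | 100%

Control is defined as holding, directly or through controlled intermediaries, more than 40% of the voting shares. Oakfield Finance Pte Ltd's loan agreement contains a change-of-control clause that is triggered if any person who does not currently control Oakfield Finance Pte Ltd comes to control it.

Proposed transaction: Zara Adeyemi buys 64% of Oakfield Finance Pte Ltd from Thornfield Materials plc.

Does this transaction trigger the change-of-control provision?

Yes

The purchase adds only to Zara's holdings (Thornfield's stake shrinks), so Zara is the only person who could newly come to control Oakfield.
Zara's largest direct stake is 21% in Sable, which does not meet the threshold, so Zara controls no company.
Neither Zara nor any entity Zara controls holds any voting interest in Oakfield.
So before the transaction, Zara does not control Oakfield.
After the purchase, Zara holds 64% of Oakfield directly, and Thornfield's stake falls to 36%.
Zara holds 64% of Oakfield, so Zara controls Oakfield.
Zara did not control Oakfield before and does after, so the clause is triggered.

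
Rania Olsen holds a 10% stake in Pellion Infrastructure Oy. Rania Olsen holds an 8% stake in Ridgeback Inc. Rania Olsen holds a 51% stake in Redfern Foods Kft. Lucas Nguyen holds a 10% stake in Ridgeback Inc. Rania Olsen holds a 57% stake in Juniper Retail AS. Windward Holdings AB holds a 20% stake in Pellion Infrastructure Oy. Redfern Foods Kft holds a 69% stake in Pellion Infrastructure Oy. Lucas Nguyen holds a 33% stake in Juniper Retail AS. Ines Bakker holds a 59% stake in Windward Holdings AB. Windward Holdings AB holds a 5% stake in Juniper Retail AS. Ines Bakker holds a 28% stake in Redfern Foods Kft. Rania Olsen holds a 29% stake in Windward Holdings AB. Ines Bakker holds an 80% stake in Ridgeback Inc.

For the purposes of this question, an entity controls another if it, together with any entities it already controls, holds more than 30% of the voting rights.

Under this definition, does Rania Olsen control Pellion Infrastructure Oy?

Yes

Rania holds 51% of Redfern, so Rania controls Redfern.
Rania and Redfern together hold 10% + 69% = 79% of Pellion, so Rania controls Pellion.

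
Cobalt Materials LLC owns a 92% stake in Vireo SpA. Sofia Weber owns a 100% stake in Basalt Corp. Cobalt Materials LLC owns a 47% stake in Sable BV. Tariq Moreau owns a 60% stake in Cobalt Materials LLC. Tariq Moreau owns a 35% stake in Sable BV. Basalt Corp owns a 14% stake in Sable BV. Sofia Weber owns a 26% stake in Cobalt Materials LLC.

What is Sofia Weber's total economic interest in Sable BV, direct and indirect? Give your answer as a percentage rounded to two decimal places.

26.22%

Sofia reaches Sable along 2 paths.
Via Cobalt: 26% × 47% = 12.22%.
Via Basalt: 100% × 14% = 14%.
Total: 12.22% + 14% = 26.22%.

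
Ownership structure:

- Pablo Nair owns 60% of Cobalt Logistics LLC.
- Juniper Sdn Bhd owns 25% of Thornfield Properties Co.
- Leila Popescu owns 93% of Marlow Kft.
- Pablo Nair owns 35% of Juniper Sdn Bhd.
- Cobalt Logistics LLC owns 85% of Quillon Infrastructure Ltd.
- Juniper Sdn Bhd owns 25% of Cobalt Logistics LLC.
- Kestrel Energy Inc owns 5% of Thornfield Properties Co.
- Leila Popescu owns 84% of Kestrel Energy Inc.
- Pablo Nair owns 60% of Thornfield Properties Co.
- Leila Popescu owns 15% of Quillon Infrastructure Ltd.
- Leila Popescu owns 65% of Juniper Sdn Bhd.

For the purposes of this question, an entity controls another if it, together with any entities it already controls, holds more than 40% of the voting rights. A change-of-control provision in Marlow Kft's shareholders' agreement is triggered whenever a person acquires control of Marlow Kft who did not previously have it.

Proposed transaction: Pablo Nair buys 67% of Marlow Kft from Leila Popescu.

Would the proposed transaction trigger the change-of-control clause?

Yes

The purchase adds only to Pablo's holdings (Leila's stake shrinks), so Pablo is the only person who could newly come to control Marlow.
Pablo holds 60% of Thornfield, so Pablo controls Thornfield.
Pablo holds 60% of Cobalt, so Pablo controls Cobalt.
Cobalt holds 85% of Quillon, so Pablo controls Quillon.
Neither Pablo nor any entity Pablo controls holds any voting interest in Marlow.
So before the transaction, Pablo does not control Marlow.
After the purchase, Pablo holds 67% of Marlow directly, and Leila's stake falls to 26%.
Pablo holds 67% of Marlow, so Pablo controls Marlow.
Pablo did not control Marlow before and does after, so the clause is triggered.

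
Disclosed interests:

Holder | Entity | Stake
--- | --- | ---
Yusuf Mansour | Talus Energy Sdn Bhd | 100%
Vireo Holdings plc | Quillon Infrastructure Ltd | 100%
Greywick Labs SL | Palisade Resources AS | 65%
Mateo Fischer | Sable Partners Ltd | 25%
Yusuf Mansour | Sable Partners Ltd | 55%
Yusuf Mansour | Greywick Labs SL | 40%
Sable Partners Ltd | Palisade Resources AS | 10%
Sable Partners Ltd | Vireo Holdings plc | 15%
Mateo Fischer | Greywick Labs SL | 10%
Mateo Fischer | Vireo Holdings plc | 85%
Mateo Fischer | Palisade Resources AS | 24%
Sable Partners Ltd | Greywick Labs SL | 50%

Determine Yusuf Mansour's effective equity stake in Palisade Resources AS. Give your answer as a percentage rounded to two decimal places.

49.38%

Yusuf reaches Palisade along 3 paths.
Via Sable → Greywick: 55% × 50% × 65% = 17.875%.
Via Greywick: 40% × 65% = 26%.
Via Sable: 55% × 10% = 5.5%.
Total: 17.875% + 26% + 5.5% = 49.375%.
Rounded: 49.38%.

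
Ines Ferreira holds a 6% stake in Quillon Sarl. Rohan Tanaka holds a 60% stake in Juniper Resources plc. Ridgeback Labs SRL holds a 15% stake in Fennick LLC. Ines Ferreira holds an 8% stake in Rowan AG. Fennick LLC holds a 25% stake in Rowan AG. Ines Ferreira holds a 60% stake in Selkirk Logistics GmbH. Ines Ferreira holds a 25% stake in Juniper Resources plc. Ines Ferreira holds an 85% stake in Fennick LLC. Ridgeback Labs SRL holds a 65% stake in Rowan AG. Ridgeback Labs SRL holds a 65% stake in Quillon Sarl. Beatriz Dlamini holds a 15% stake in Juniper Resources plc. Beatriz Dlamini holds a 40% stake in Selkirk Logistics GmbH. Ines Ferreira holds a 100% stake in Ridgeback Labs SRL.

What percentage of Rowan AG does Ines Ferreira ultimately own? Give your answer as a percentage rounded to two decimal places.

Ines reaches Rowan along 4 paths.
Via Ridgeback → Fennick: 100% × 15% × 25% = 3.75%.
Via Fennick: 85% × 25% = 21.25%.
Via Ridgeback: 100% × 65% = 65%.
Direct stake: 8% = 8%.
Total: 3.75% + 21.25% + 65% + 8% = 98%.
Rounded: 98.00%.

98.00%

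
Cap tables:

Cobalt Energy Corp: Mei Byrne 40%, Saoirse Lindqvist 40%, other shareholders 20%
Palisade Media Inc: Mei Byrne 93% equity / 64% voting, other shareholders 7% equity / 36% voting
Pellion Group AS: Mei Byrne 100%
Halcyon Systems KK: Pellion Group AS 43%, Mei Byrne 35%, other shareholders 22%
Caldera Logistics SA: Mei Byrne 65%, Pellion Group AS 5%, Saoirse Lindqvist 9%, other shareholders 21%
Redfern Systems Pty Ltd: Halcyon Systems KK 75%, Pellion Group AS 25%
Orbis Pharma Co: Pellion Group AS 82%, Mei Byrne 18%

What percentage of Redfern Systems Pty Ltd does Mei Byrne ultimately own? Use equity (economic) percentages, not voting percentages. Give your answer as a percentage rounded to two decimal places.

83.50%

Mei reaches Redfern along 3 paths.
Via Pellion → Halcyon: 100% × 43% × 75% = 32.25%.
Via Halcyon: 35% × 75% = 26.25%.
Via Pellion: 100% × 25% = 25%.
Total: 32.25% + 26.25% + 25% = 83.5%.
Rounded: 83.50%.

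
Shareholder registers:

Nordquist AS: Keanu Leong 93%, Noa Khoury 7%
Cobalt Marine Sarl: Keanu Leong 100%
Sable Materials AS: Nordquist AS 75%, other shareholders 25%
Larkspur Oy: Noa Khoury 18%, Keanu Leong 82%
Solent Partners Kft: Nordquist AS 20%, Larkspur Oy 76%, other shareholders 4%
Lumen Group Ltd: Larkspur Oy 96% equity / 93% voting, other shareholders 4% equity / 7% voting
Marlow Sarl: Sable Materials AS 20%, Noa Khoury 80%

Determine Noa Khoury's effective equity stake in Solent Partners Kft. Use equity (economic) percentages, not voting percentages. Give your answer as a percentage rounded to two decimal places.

Noa reaches Solent along 2 paths.
Via Nordquist: 7% × 20% = 1.4%.
Via Larkspur: 18% × 76% = 13.68%.
Total: 1.4% + 13.68% = 15.08%.

15.08%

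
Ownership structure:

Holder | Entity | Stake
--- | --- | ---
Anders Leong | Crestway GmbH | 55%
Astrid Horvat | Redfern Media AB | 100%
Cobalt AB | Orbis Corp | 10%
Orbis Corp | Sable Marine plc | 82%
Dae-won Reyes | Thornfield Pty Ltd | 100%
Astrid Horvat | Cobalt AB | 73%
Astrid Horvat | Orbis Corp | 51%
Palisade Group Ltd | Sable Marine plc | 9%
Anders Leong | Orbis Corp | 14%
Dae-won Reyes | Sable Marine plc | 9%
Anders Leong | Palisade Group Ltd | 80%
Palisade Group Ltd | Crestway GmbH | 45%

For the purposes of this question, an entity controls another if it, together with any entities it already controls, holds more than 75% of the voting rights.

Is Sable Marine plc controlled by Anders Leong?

Anders holds 80% of Palisade, so Anders controls Palisade.
Palisade and Anders together hold 45% + 55% = 100% of Crestway, so Anders controls Crestway.
In Sable, Anders's side holds only 9%, not > 75%.
So Anders does not control Sable.

No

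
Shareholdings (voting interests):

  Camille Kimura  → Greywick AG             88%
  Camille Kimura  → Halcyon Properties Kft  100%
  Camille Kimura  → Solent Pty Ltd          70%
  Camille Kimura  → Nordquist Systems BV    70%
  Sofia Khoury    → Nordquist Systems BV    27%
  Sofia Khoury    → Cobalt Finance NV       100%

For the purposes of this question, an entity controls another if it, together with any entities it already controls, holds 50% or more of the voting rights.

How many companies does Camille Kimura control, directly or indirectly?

Camille holds 88% of Greywick, so Camille controls Greywick.
Camille holds 100% of Halcyon, so Camille controls Halcyon.
Camille holds 70% of Nordquist, so Camille controls Nordquist.
Camille holds 70% of Solent, so Camille controls Solent.
No other company's threshold is met.
Camille controls 4 companies.

4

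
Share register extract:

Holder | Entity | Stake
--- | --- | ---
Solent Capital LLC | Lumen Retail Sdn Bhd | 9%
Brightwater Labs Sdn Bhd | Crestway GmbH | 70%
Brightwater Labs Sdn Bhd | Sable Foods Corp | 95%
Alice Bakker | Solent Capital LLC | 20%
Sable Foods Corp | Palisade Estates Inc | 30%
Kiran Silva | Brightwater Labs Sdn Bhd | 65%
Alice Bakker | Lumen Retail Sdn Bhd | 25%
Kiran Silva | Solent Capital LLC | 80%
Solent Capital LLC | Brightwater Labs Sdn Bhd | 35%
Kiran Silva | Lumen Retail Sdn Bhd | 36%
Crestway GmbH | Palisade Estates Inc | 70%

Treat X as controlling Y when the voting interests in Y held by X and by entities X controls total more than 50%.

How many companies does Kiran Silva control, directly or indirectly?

5

Kiran holds 80% of Solent, so Kiran controls Solent.
Solent and Kiran together hold 35% + 65% = 100% of Brightwater, so Kiran controls Brightwater.
Brightwater holds 70% of Crestway, so Kiran controls Crestway.
Brightwater holds 95% of Sable, so Kiran controls Sable.
Crestway and Sable together hold 70% + 30% = 100% of Palisade, so Kiran controls Palisade.
No other company's threshold is met.
Kiran controls 5 companies.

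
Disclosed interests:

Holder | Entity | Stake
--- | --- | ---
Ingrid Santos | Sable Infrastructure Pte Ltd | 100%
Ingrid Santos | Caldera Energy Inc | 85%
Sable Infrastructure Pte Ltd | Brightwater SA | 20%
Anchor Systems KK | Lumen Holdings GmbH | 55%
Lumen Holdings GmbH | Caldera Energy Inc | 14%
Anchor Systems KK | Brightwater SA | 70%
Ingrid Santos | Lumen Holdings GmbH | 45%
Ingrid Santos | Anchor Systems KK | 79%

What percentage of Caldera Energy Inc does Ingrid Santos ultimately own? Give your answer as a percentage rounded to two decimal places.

97.38%

Ingrid reaches Caldera along 3 paths.
Via Lumen: 45% × 14% = 6.3%.
Via Anchor → Lumen: 79% × 55% × 14% = 6.083%.
Direct stake: 85% = 85%.
Total: 6.3% + 6.083% + 85% = 97.383%.
Rounded: 97.38%.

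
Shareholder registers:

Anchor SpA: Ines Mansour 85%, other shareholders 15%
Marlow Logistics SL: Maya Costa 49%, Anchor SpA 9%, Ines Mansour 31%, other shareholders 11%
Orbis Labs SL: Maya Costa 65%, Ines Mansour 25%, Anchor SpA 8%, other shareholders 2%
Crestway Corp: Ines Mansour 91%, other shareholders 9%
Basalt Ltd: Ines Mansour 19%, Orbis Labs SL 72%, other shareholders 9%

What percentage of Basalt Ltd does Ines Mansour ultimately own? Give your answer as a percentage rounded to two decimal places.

Ines reaches Basalt along 3 paths.
Direct stake: 19% = 19%.
Via Orbis: 25% × 72% = 18%.
Via Anchor → Orbis: 85% × 8% × 72% = 4.896%.
Total: 19% + 18% + 4.896% = 41.896%.
Rounded: 41.90%.

41.90%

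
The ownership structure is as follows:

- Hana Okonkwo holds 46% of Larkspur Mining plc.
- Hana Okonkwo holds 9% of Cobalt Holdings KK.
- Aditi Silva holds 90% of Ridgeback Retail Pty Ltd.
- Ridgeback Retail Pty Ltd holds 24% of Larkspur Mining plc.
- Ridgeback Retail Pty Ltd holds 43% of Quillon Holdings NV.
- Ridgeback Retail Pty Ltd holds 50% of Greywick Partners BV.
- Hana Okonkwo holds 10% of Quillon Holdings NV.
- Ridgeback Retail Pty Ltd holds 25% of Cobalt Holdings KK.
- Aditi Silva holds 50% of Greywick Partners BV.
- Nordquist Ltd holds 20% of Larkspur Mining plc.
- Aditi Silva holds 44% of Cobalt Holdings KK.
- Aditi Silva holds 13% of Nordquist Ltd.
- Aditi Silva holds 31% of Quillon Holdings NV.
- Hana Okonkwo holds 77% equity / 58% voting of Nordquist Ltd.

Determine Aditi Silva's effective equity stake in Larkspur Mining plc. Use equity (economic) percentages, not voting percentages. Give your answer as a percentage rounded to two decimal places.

24.20%

Aditi reaches Larkspur along 2 paths.
Via Ridgeback: 90% × 24% = 21.6%.
Via Nordquist: 13% × 20% = 2.6%.
Total: 21.6% + 2.6% = 24.2%.
Rounded: 24.20%.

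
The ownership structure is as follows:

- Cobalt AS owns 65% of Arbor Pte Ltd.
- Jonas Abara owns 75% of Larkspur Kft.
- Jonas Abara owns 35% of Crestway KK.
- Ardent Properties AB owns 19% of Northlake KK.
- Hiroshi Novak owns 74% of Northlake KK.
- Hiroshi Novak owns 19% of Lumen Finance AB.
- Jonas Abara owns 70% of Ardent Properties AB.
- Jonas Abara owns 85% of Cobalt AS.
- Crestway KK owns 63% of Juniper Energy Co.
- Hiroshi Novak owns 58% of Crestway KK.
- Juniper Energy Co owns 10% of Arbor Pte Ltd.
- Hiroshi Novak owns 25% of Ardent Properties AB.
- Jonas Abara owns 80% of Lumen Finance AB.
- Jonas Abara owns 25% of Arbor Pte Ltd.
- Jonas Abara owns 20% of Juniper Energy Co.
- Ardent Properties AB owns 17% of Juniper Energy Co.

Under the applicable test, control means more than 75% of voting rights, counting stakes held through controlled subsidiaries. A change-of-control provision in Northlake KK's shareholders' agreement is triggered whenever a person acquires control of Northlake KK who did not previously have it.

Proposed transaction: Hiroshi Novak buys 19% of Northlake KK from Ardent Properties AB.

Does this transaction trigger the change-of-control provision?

Yes

The purchase adds only to Hiroshi's holdings (Ardent's stake shrinks), so Hiroshi is the only person who could newly come to control Northlake.
Hiroshi's largest direct stake is 74% in Northlake, which does not meet the threshold, so Hiroshi controls no company.
In Northlake, Hiroshi's side holds only 74%, not > 75%.
So before the transaction, Hiroshi does not control Northlake.
After the purchase, Hiroshi's direct stake in Northlake rises to 74% + 19% = 93%, and Ardent's stake falls to 0%.
Hiroshi holds 93% of Northlake, so Hiroshi controls Northlake.
Hiroshi did not control Northlake before and does after, so the clause is triggered.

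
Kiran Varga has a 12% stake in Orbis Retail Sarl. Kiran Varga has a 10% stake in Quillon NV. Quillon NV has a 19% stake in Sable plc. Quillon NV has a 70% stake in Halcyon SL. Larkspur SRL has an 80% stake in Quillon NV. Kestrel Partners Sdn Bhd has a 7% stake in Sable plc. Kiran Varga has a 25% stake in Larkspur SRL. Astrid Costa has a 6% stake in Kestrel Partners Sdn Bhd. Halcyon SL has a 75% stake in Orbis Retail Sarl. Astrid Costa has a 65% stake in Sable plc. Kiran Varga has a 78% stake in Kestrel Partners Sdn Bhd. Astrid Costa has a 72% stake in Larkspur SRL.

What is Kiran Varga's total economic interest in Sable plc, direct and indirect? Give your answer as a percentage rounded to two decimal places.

11.16%

Kiran reaches Sable along 3 paths.
Via Larkspur → Quillon: 25% × 80% × 19% = 3.8%.
Via Quillon: 10% × 19% = 1.9%.
Via Kestrel: 78% × 7% = 5.46%.
Total: 3.8% + 1.9% + 5.46% = 11.16%.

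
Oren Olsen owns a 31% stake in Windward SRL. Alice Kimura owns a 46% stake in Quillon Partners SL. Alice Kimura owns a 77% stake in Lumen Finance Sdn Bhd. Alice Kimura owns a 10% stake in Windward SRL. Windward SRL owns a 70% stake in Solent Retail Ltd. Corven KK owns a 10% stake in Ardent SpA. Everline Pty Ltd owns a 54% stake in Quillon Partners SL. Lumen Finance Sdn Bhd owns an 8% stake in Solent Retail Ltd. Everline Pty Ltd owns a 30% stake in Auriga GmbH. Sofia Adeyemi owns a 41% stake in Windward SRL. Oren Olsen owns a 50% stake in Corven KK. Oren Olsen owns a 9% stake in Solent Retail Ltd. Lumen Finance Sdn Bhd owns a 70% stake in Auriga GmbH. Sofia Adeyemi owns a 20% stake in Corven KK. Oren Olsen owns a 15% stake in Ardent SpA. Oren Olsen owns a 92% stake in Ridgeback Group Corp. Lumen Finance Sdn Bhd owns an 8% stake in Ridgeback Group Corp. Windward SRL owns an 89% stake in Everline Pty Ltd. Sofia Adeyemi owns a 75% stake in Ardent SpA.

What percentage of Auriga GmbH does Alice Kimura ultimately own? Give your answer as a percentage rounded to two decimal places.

56.57%

Alice reaches Auriga along 2 paths.
Via Lumen: 77% × 70% = 53.9%.
Via Windward → Everline: 10% × 89% × 30% = 2.67%.
Total: 53.9% + 2.67% = 56.57%.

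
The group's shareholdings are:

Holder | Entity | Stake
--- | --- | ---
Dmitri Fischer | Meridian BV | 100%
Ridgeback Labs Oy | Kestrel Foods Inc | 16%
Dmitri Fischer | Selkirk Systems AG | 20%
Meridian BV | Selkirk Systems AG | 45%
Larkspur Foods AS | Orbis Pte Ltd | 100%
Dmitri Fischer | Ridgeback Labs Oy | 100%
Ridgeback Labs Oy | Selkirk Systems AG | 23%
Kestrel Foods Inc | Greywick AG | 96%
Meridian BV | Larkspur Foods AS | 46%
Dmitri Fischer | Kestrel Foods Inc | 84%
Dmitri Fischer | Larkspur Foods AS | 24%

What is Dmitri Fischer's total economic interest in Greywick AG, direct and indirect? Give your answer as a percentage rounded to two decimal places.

Dmitri reaches Greywick along 2 paths.
Via Ridgeback → Kestrel: 100% × 16% × 96% = 15.36%.
Via Kestrel: 84% × 96% = 80.64%.
Total: 15.36% + 80.64% = 96%.
Rounded: 96.00%.

96.00%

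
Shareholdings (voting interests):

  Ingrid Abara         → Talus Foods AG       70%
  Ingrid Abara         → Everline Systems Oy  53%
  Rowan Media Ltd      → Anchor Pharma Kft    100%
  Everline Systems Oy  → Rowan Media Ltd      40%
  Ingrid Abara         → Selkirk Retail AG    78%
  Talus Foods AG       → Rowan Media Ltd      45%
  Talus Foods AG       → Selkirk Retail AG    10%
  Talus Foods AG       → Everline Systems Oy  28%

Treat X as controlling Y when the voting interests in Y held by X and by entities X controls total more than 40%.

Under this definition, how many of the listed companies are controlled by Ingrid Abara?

5

Ingrid holds 70% of Talus, so Ingrid controls Talus.
Talus and Ingrid together hold 28% + 53% = 81% of Everline, so Ingrid controls Everline.
Ingrid and Talus together hold 78% + 10% = 88% of Selkirk, so Ingrid controls Selkirk.
Talus and Everline together hold 45% + 40% = 85% of Rowan, so Ingrid controls Rowan.
Rowan holds 100% of Anchor, so Ingrid controls Anchor.
Ingrid controls 5 companies.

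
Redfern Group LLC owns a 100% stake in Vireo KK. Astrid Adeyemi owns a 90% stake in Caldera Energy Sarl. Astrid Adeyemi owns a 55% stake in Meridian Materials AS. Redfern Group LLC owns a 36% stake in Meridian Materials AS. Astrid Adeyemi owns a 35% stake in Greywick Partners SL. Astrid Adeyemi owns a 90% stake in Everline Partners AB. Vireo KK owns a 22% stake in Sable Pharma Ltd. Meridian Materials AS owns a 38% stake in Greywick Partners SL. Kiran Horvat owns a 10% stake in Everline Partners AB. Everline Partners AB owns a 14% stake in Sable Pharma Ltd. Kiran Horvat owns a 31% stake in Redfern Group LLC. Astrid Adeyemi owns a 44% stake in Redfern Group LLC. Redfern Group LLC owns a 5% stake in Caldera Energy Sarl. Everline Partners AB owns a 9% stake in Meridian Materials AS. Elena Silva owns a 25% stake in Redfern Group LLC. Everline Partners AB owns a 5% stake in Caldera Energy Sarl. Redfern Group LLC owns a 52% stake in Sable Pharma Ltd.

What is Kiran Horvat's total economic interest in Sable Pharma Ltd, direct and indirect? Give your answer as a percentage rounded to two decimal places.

24.34%

Kiran reaches Sable along 3 paths.
Via Redfern: 31% × 52% = 16.12%.
Via Everline: 10% × 14% = 1.4%.
Via Redfern → Vireo: 31% × 100% × 22% = 6.82%.
Total: 16.12% + 1.4% + 6.82% = 24.34%.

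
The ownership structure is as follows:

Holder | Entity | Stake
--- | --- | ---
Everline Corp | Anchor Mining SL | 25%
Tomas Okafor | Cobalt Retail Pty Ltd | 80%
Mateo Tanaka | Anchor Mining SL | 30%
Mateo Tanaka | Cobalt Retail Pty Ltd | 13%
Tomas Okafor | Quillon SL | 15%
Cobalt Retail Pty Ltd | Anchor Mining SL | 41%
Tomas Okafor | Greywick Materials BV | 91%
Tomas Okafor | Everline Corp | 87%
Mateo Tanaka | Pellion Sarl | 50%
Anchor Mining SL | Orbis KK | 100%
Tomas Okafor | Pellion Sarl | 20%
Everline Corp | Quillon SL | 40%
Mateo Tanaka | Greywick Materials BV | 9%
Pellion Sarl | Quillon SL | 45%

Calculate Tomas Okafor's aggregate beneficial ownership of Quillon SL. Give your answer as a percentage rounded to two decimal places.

Tomas reaches Quillon along 3 paths.
Via Everline: 87% × 40% = 34.8%.
Direct stake: 15% = 15%.
Via Pellion: 20% × 45% = 9%.
Total: 34.8% + 15% + 9% = 58.8%.
Rounded: 58.80%.

58.80%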